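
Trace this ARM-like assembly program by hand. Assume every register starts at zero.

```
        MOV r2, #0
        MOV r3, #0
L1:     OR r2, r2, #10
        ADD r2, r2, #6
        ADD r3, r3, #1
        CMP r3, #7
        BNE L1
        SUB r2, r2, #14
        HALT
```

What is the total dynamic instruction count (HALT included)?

39

MOV r2, #0 → r2=0
MOV r3, #0 → r3=0
OR r2, r2, #10 → r2=0|10=10
ADD r2, r2, #6 → r2=10+6=16
ADD r3, r3, #1 → r3=0+1=1
CMP r3, #7  (cmp 1,7)
BNE L1: taken
OR r2, r2, #10 → r2=16|10=26
ADD r2, r2, #6 → r2=26+6=32
ADD r3, r3, #1 → r3=1+1=2
CMP r3, #7  (cmp 2,7)
BNE L1: taken
OR r2, r2, #10 → r2=32|10=42
ADD r2, r2, #6 → r2=42+6=48
ADD r3, r3, #1 → r3=2+1=3
CMP r3, #7  (cmp 3,7)
BNE L1: taken
OR r2, r2, #10 → r2=48|10=58
ADD r2, r2, #6 → r2=58+6=64
ADD r3, r3, #1 → r3=3+1=4
CMP r3, #7  (cmp 4,7)
BNE L1: taken
OR r2, r2, #10 → r2=64|10=74
ADD r2, r2, #6 → r2=74+6=80
ADD r3, r3, #1 → r3=4+1=5
CMP r3, #7  (cmp 5,7)
BNE L1: taken
OR r2, r2, #10 → r2=80|10=90
ADD r2, r2, #6 → r2=90+6=96
ADD r3, r3, #1 → r3=5+1=6
CMP r3, #7  (cmp 6,7)
BNE L1: taken
OR r2, r2, #10 → r2=96|10=106
ADD r2, r2, #6 → r2=106+6=112
ADD r3, r3, #1 → r3=6+1=7
CMP r3, #7  (cmp 7,7)
BNE L1: not taken
SUB r2, r2, #14 → r2=112-14=98
halt.
Total executed instructions: 39.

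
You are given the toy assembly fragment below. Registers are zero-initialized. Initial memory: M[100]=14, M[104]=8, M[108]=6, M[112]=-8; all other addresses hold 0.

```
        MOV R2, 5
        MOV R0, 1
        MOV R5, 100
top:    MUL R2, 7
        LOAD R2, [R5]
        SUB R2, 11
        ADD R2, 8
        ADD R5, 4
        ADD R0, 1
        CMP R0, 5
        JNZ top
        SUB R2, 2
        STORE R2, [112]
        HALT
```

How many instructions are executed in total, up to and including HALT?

R2=5
R0=1
R5=100
R2=5*7=35
R2=M[100]=14
R2=14-11=3
R2=3+8=11
R5=100+4=104
R0=1+1=2
CMP R0, 5  (cmp 2,5)
JNZ top: taken
R2=11*7=77
R2=M[104]=8
R2=8-11=-3
R2=(-3)+8=5
R5=104+4=108
R0=2+1=3
CMP R0, 5  (cmp 3,5)
JNZ top: taken
R2=5*7=35
R2=M[108]=6
R2=6-11=-5
R2=(-5)+8=3
R5=108+4=112
R0=3+1=4
CMP R0, 5  (cmp 4,5)
JNZ top: taken
R2=3*7=21
R2=M[112]=-8
R2=(-8)-11=-19
R2=(-19)+8=-11
R5=112+4=116
R0=4+1=5
CMP R0, 5  (cmp 5,5)
JNZ top: not taken
R2=(-11)-2=-13
STORE R2, [112] → M[112]=-13
halt.
Total executed instructions: 38.

38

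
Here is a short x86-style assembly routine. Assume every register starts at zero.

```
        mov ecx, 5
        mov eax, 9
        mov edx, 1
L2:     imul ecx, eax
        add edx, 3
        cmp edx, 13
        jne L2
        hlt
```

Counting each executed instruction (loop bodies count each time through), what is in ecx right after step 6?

mov ecx, 5 → ecx=5
mov eax, 9 → eax=9
mov edx, 1 → edx=1
imul ecx, eax → ecx=5*9=45
add edx, 3 → edx=1+3=4
cmp edx, 13  (cmp 4,13)
After step 6: ecx = 45.

45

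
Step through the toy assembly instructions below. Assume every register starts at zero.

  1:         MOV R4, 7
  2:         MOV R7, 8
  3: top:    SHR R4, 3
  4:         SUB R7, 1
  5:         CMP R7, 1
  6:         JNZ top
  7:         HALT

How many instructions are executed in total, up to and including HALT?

after MOV R4, 7: R4=7
after MOV R7, 8: R7=8
after SHR R4, 3: R4=7>>3=0
after SUB R7, 1: R7=8-1=7
CMP R7, 1  (cmp 7,1)
JNZ top: taken
after SHR R4, 3: R4=0>>3=0
after SUB R7, 1: R7=7-1=6
CMP R7, 1  (cmp 6,1)
JNZ top: taken
after SHR R4, 3: R4=0>>3=0
after SUB R7, 1: R7=6-1=5
CMP R7, 1  (cmp 5,1)
JNZ top: taken
after SHR R4, 3: R4=0>>3=0
after SUB R7, 1: R7=5-1=4
CMP R7, 1  (cmp 4,1)
JNZ top: taken
after SHR R4, 3: R4=0>>3=0
after SUB R7, 1: R7=4-1=3
CMP R7, 1  (cmp 3,1)
JNZ top: taken
after SHR R4, 3: R4=0>>3=0
after SUB R7, 1: R7=3-1=2
CMP R7, 1  (cmp 2,1)
JNZ top: taken
after SHR R4, 3: R4=0>>3=0
after SUB R7, 1: R7=2-1=1
CMP R7, 1  (cmp 1,1)
JNZ top: not taken
halt.
Total executed instructions: 31.

31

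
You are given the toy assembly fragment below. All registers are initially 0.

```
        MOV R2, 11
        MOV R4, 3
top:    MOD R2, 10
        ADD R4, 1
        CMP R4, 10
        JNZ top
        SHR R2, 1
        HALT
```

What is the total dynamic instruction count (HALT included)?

32

R2=11
R4=3
R2=11%10=1
R4=3+1=4
CMP R4, 10  (cmp 4,10)
JNZ top: taken
R2=1%10=1
R4=4+1=5
CMP R4, 10  (cmp 5,10)
JNZ top: taken
R2=1%10=1
R4=5+1=6
CMP R4, 10  (cmp 6,10)
JNZ top: taken
R2=1%10=1
R4=6+1=7
CMP R4, 10  (cmp 7,10)
JNZ top: taken
R2=1%10=1
R4=7+1=8
CMP R4, 10  (cmp 8,10)
JNZ top: taken
R2=1%10=1
R4=8+1=9
CMP R4, 10  (cmp 9,10)
JNZ top: taken
R2=1%10=1
R4=9+1=10
CMP R4, 10  (cmp 10,10)
JNZ top: not taken
R2=1>>1=0
halt.
Total executed instructions: 32.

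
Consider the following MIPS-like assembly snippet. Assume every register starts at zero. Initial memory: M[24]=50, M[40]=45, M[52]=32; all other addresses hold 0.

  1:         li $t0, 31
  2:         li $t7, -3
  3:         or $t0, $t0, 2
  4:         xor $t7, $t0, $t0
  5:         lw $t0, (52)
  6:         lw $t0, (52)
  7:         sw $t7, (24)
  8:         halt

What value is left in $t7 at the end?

after li $t0, 31: $t0=31
after li $t7, -3: $t7=-3
after or $t0, $t0, 2: $t0=31|2=31
after xor $t7, $t0, $t0: $t7=31^31=0
after lw $t0, (52): $t0=M[52]=32
after lw $t0, (52): $t0=M[52]=32
sw $t7, (24) → M[24]=0
halt.

0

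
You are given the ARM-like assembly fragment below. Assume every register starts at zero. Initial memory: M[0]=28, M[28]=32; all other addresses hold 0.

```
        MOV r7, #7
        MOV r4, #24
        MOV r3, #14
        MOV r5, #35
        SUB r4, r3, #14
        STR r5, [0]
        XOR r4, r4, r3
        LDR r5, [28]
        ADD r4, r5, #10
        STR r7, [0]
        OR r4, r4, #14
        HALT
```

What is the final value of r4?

r7=7
r4=24
r3=14
r5=35
r4=14-14=0
STR r5, [0] → M[0]=35
r4=0^14=14
r5=M[28]=32
r4=32+10=42
STR r7, [0] → M[0]=7
r4=42|14=46
halt.

46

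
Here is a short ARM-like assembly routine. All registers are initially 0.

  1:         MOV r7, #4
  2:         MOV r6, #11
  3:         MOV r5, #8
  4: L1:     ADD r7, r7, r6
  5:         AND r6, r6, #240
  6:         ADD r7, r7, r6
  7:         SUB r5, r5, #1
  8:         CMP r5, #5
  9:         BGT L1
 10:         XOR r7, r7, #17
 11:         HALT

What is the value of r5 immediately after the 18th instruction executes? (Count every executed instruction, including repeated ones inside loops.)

6

r7=4
r6=11
r5=8
r7=4+11=15
r6=11&240=0
r7=15+0=15
r5=8-1=7
CMP r5, #5  (cmp 7,5)
BGT L1: taken
r7=15+0=15
r6=0&240=0
r7=15+0=15
r5=7-1=6
CMP r5, #5  (cmp 6,5)
BGT L1: taken
r7=15+0=15
r6=0&240=0
r7=15+0=15
After step 18: r5 = 6.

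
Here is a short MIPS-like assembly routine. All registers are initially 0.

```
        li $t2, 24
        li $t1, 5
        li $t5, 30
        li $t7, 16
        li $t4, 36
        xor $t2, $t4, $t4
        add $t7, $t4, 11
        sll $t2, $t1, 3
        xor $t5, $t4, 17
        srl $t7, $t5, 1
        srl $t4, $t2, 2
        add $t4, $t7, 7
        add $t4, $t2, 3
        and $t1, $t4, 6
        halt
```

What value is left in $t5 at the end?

$t2=24
$t1=5
$t5=30
$t7=16
$t4=36
$t2=36^36=0
$t7=36+11=47
$t2=5<<3=40
$t5=36^17=53
$t7=53>>1=26
$t4=40>>2=10
$t4=26+7=33
$t4=40+3=43
$t1=43&6=2
halt.

53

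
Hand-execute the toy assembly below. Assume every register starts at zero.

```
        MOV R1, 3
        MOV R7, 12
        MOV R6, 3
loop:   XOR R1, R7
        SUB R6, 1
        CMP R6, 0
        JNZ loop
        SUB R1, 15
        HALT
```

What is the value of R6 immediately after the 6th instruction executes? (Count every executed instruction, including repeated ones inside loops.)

MOV R1, 3 → R1=3
MOV R7, 12 → R7=12
MOV R6, 3 → R6=3
XOR R1, R7 → R1=3^12=15
SUB R6, 1 → R6=3-1=2
CMP R6, 0  (cmp 2,0)
After step 6: R6 = 2.

2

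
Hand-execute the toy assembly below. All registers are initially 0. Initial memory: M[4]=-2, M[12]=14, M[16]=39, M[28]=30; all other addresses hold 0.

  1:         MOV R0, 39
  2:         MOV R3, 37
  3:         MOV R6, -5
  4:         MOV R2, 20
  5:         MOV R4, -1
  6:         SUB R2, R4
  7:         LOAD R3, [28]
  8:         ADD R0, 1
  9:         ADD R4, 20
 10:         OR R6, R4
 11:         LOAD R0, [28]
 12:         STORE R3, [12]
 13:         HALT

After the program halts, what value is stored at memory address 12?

30

after MOV R0, 39: R0=39
after MOV R3, 37: R3=37
after MOV R6, -5: R6=-5
after MOV R2, 20: R2=20
after MOV R4, -1: R4=-1
after SUB R2, R4: R2=20-(-1)=21
after LOAD R3, [28]: R3=M[28]=30
after ADD R0, 1: R0=39+1=40
after ADD R4, 20: R4=(-1)+20=19
after OR R6, R4: R6=(-5)|19=-5
after LOAD R0, [28]: R0=M[28]=30
STORE R3, [12] → M[12]=30
halt.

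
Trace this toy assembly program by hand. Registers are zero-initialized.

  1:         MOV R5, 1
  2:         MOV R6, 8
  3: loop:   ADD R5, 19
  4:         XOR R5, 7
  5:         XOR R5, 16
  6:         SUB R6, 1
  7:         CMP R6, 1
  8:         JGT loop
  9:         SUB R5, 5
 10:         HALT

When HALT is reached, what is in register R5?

-2

R5=1
R6=8
R5=1+19=20
R5=20^7=19
R5=19^16=3
R6=8-1=7
CMP R6, 1  (cmp 7,1)
JGT loop: taken
R5=3+19=22
R5=22^7=17
R5=17^16=1
R6=7-1=6
CMP R6, 1  (cmp 6,1)
JGT loop: taken
R5=1+19=20
R5=20^7=19
R5=19^16=3
R6=6-1=5
CMP R6, 1  (cmp 5,1)
JGT loop: taken
R5=3+19=22
R5=22^7=17
R5=17^16=1
R6=5-1=4
CMP R6, 1  (cmp 4,1)
JGT loop: taken
R5=1+19=20
R5=20^7=19
R5=19^16=3
R6=4-1=3
CMP R6, 1  (cmp 3,1)
JGT loop: taken
R5=3+19=22
R5=22^7=17
R5=17^16=1
R6=3-1=2
CMP R6, 1  (cmp 2,1)
JGT loop: taken
R5=1+19=20
R5=20^7=19
R5=19^16=3
R6=2-1=1
CMP R6, 1  (cmp 1,1)
JGT loop: not taken
R5=3-5=-2
halt.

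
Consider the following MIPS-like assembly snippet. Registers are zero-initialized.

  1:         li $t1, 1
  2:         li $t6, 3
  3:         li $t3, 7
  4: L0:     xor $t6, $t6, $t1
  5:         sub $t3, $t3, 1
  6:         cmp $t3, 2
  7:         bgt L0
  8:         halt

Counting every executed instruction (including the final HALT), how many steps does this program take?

$t1=1
$t6=3
$t3=7
$t6=3^1=2
$t3=7-1=6
cmp $t3, 2  (cmp 6,2)
bgt L0: taken
$t6=2^1=3
$t3=6-1=5
cmp $t3, 2  (cmp 5,2)
bgt L0: taken
$t6=3^1=2
$t3=5-1=4
cmp $t3, 2  (cmp 4,2)
bgt L0: taken
$t6=2^1=3
$t3=4-1=3
cmp $t3, 2  (cmp 3,2)
bgt L0: taken
$t6=3^1=2
$t3=3-1=2
cmp $t3, 2  (cmp 2,2)
bgt L0: not taken
halt.
Total executed instructions: 24.

24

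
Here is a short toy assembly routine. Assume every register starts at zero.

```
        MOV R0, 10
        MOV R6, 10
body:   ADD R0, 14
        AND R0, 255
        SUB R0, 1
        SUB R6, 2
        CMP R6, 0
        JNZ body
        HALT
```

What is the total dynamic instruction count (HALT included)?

33

after MOV R0, 10: R0=10
after MOV R6, 10: R6=10
after ADD R0, 14: R0=10+14=24
after AND R0, 255: R0=24&255=24
after SUB R0, 1: R0=24-1=23
after SUB R6, 2: R6=10-2=8
CMP R6, 0  (cmp 8,0)
JNZ body: taken
after ADD R0, 14: R0=23+14=37
after AND R0, 255: R0=37&255=37
after SUB R0, 1: R0=37-1=36
after SUB R6, 2: R6=8-2=6
CMP R6, 0  (cmp 6,0)
JNZ body: taken
after ADD R0, 14: R0=36+14=50
after AND R0, 255: R0=50&255=50
after SUB R0, 1: R0=50-1=49
after SUB R6, 2: R6=6-2=4
CMP R6, 0  (cmp 4,0)
JNZ body: taken
after ADD R0, 14: R0=49+14=63
after AND R0, 255: R0=63&255=63
after SUB R0, 1: R0=63-1=62
after SUB R6, 2: R6=4-2=2
CMP R6, 0  (cmp 2,0)
JNZ body: taken
after ADD R0, 14: R0=62+14=76
after AND R0, 255: R0=76&255=76
after SUB R0, 1: R0=76-1=75
after SUB R6, 2: R6=2-2=0
CMP R6, 0  (cmp 0,0)
JNZ body: not taken
halt.
Total executed instructions: 33.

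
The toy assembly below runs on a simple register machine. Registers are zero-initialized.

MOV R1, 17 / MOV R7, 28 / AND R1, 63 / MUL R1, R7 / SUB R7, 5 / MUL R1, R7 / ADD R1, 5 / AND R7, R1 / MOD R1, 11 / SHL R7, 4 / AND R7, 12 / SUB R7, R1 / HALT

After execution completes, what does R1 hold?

MOV R1, 17 → R1=17
MOV R7, 28 → R7=28
AND R1, 63 → R1=17&63=17
MUL R1, R7 → R1=17*28=476
SUB R7, 5 → R7=28-5=23
MUL R1, R7 → R1=476*23=10948
ADD R1, 5 → R1=10948+5=10953
AND R7, R1 → R7=23&10953=1
MOD R1, 11 → R1=10953%11=8
SHL R7, 4 → R7=1<<4=16
AND R7, 12 → R7=16&12=0
SUB R7, R1 → R7=0-8=-8
halt.

8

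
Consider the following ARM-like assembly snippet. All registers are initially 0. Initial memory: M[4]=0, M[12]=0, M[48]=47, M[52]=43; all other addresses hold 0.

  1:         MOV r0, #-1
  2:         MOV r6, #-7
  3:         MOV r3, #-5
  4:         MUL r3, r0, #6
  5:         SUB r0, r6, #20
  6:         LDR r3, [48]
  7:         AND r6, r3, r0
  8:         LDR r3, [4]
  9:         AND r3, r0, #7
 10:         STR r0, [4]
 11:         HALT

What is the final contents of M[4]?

-27

MOV r0, #-1 → r0=-1
MOV r6, #-7 → r6=-7
MOV r3, #-5 → r3=-5
MUL r3, r0, #6 → r3=(-1)*6=-6
SUB r0, r6, #20 → r0=(-7)-20=-27
LDR r3, [48] → r3=M[48]=47
AND r6, r3, r0 → r6=47&(-27)=37
LDR r3, [4] → r3=M[4]=0
AND r3, r0, #7 → r3=(-27)&7=5
STR r0, [4] → M[4]=-27
halt.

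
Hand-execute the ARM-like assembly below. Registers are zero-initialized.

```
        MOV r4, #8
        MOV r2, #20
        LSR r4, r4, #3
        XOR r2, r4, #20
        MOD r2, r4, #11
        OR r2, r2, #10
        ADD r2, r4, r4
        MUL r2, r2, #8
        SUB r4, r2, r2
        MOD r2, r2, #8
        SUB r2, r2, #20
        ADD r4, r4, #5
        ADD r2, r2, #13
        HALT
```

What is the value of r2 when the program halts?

after MOV r4, #8: r4=8
after MOV r2, #20: r2=20
after LSR r4, r4, #3: r4=8>>3=1
after XOR r2, r4, #20: r2=1^20=21
after MOD r2, r4, #11: r2=1%11=1
after OR r2, r2, #10: r2=1|10=11
after ADD r2, r4, r4: r2=1+1=2
after MUL r2, r2, #8: r2=2*8=16
after SUB r4, r2, r2: r4=16-16=0
after MOD r2, r2, #8: r2=16%8=0
after SUB r2, r2, #20: r2=0-20=-20
after ADD r4, r4, #5: r4=0+5=5
after ADD r2, r2, #13: r2=(-20)+13=-7
halt.

-7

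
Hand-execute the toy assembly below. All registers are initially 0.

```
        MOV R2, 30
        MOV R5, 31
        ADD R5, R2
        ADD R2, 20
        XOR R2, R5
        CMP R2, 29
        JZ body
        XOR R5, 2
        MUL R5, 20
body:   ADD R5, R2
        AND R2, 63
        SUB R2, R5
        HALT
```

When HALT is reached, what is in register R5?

after MOV R2, 30: R2=30
after MOV R5, 31: R5=31
after ADD R5, R2: R5=31+30=61
after ADD R2, 20: R2=30+20=50
after XOR R2, R5: R2=50^61=15
CMP R2, 29  (cmp 15,29)
JZ body: not taken
after XOR R5, 2: R5=61^2=63
after MUL R5, 20: R5=63*20=1260
after ADD R5, R2: R5=1260+15=1275
after AND R2, 63: R2=15&63=15
after SUB R2, R5: R2=15-1275=-1260
halt.

1275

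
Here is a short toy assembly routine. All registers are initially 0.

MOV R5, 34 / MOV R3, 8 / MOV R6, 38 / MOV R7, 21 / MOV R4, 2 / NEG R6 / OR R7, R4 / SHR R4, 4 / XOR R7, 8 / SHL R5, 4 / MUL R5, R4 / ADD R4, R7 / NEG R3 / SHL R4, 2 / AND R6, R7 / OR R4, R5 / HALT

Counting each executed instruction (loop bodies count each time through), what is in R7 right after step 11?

31

MOV R5, 34 → R5=34
MOV R3, 8 → R3=8
MOV R6, 38 → R6=38
MOV R7, 21 → R7=21
MOV R4, 2 → R4=2
NEG R6 → R6=-(38)=-38
OR R7, R4 → R7=21|2=23
SHR R4, 4 → R4=2>>4=0
XOR R7, 8 → R7=23^8=31
SHL R5, 4 → R5=34<<4=544
MUL R5, R4 → R5=544*0=0
After step 11: R7 = 31.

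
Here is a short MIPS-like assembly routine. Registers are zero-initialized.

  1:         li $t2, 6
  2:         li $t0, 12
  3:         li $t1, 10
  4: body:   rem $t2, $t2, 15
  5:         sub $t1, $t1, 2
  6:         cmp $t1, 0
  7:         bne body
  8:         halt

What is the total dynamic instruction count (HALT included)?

$t2=6
$t0=12
$t1=10
$t2=6%15=6
$t1=10-2=8
cmp $t1, 0  (cmp 8,0)
bne body: taken
$t2=6%15=6
$t1=8-2=6
cmp $t1, 0  (cmp 6,0)
bne body: taken
$t2=6%15=6
$t1=6-2=4
cmp $t1, 0  (cmp 4,0)
bne body: taken
$t2=6%15=6
$t1=4-2=2
cmp $t1, 0  (cmp 2,0)
bne body: taken
$t2=6%15=6
$t1=2-2=0
cmp $t1, 0  (cmp 0,0)
bne body: not taken
halt.
Total executed instructions: 24.

24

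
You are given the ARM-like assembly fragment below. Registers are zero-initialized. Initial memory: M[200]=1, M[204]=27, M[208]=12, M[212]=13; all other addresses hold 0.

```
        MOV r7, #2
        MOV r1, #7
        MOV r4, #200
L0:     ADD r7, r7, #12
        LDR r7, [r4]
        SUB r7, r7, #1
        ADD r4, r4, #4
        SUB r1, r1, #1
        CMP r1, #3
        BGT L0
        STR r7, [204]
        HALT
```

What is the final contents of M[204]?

after MOV r7, #2: r7=2
after MOV r1, #7: r1=7
after MOV r4, #200: r4=200
after ADD r7, r7, #12: r7=2+12=14
after LDR r7, [r4]: r7=M[200]=1
after SUB r7, r7, #1: r7=1-1=0
after ADD r4, r4, #4: r4=200+4=204
after SUB r1, r1, #1: r1=7-1=6
CMP r1, #3  (cmp 6,3)
BGT L0: taken
after ADD r7, r7, #12: r7=0+12=12
after LDR r7, [r4]: r7=M[204]=27
after SUB r7, r7, #1: r7=27-1=26
after ADD r4, r4, #4: r4=204+4=208
after SUB r1, r1, #1: r1=6-1=5
CMP r1, #3  (cmp 5,3)
BGT L0: taken
after ADD r7, r7, #12: r7=26+12=38
after LDR r7, [r4]: r7=M[208]=12
after SUB r7, r7, #1: r7=12-1=11
after ADD r4, r4, #4: r4=208+4=212
after SUB r1, r1, #1: r1=5-1=4
CMP r1, #3  (cmp 4,3)
BGT L0: taken
after ADD r7, r7, #12: r7=11+12=23
after LDR r7, [r4]: r7=M[212]=13
after SUB r7, r7, #1: r7=13-1=12
after ADD r4, r4, #4: r4=212+4=216
after SUB r1, r1, #1: r1=4-1=3
CMP r1, #3  (cmp 3,3)
BGT L0: not taken
STR r7, [204] → M[204]=12
halt.

12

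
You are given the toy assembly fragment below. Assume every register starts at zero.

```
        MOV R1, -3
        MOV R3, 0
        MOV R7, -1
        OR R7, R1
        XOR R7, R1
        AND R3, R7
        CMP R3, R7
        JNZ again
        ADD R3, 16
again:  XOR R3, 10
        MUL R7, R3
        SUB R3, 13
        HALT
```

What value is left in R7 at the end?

20

after MOV R1, -3: R1=-3
after MOV R3, 0: R3=0
after MOV R7, -1: R7=-1
after OR R7, R1: R7=(-1)|(-3)=-1
after XOR R7, R1: R7=(-1)^(-3)=2
after AND R3, R7: R3=0&2=0
CMP R3, R7  (cmp 0,2)
JNZ again: taken
after XOR R3, 10: R3=0^10=10
after MUL R7, R3: R7=2*10=20
after SUB R3, 13: R3=10-13=-3
halt.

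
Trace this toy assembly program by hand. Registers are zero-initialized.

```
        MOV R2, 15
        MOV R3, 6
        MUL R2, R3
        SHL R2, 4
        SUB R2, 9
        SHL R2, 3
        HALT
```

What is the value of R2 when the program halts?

R2=15
R3=6
R2=15*6=90
R2=90<<4=1440
R2=1440-9=1431
R2=1431<<3=11448
halt.

11448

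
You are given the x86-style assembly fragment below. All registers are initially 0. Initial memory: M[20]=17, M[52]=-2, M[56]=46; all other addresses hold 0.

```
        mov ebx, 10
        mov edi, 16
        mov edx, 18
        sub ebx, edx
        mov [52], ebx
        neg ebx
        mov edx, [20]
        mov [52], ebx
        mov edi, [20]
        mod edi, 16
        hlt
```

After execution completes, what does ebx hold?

after mov ebx, 10: ebx=10
after mov edi, 16: edi=16
after mov edx, 18: edx=18
after sub ebx, edx: ebx=10-18=-8
mov [52], ebx → M[52]=-8
after neg ebx: ebx=-(-8)=8
after mov edx, [20]: edx=M[20]=17
mov [52], ebx → M[52]=8
after mov edi, [20]: edi=M[20]=17
after mod edi, 16: edi=17%16=1
halt.

8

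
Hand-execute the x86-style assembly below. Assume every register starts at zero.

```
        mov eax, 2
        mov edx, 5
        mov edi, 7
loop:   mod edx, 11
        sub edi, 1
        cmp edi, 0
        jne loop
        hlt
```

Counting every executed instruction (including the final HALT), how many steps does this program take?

32

mov eax, 2 → eax=2
mov edx, 5 → edx=5
mov edi, 7 → edi=7
mod edx, 11 → edx=5%11=5
sub edi, 1 → edi=7-1=6
cmp edi, 0  (cmp 6,0)
jne loop: taken
mod edx, 11 → edx=5%11=5
sub edi, 1 → edi=6-1=5
cmp edi, 0  (cmp 5,0)
jne loop: taken
mod edx, 11 → edx=5%11=5
sub edi, 1 → edi=5-1=4
cmp edi, 0  (cmp 4,0)
jne loop: taken
mod edx, 11 → edx=5%11=5
sub edi, 1 → edi=4-1=3
cmp edi, 0  (cmp 3,0)
jne loop: taken
mod edx, 11 → edx=5%11=5
sub edi, 1 → edi=3-1=2
cmp edi, 0  (cmp 2,0)
jne loop: taken
mod edx, 11 → edx=5%11=5
sub edi, 1 → edi=2-1=1
cmp edi, 0  (cmp 1,0)
jne loop: taken
mod edx, 11 → edx=5%11=5
sub edi, 1 → edi=1-1=0
cmp edi, 0  (cmp 0,0)
jne loop: not taken
halt.
Total executed instructions: 32.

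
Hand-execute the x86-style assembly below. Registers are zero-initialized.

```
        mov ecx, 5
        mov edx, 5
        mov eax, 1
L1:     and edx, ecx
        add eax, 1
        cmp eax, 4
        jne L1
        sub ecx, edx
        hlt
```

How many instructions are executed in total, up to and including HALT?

17

mov ecx, 5 → ecx=5
mov edx, 5 → edx=5
mov eax, 1 → eax=1
and edx, ecx → edx=5&5=5
add eax, 1 → eax=1+1=2
cmp eax, 4  (cmp 2,4)
jne L1: taken
and edx, ecx → edx=5&5=5
add eax, 1 → eax=2+1=3
cmp eax, 4  (cmp 3,4)
jne L1: taken
and edx, ecx → edx=5&5=5
add eax, 1 → eax=3+1=4
cmp eax, 4  (cmp 4,4)
jne L1: not taken
sub ecx, edx → ecx=5-5=0
halt.
Total executed instructions: 17.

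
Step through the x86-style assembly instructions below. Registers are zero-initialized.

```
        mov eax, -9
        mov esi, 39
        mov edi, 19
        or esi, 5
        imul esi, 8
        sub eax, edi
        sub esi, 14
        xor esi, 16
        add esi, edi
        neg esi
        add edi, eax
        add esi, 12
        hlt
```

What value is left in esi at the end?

mov eax, -9 → eax=-9
mov esi, 39 → esi=39
mov edi, 19 → edi=19
or esi, 5 → esi=39|5=39
imul esi, 8 → esi=39*8=312
sub eax, edi → eax=(-9)-19=-28
sub esi, 14 → esi=312-14=298
xor esi, 16 → esi=298^16=314
add esi, edi → esi=314+19=333
neg esi → esi=-(333)=-333
add edi, eax → edi=19+(-28)=-9
add esi, 12 → esi=(-333)+12=-321
halt.

-321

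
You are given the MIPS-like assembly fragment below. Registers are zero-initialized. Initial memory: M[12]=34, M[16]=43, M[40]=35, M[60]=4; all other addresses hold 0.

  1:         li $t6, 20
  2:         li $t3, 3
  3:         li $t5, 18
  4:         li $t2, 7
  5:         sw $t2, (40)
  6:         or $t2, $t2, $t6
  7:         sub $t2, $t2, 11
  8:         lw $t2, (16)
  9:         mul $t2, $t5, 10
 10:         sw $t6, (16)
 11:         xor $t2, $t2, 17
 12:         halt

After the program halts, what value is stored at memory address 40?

7

li $t6, 20 → $t6=20
li $t3, 3 → $t3=3
li $t5, 18 → $t5=18
li $t2, 7 → $t2=7
sw $t2, (40) → M[40]=7
or $t2, $t2, $t6 → $t2=7|20=23
sub $t2, $t2, 11 → $t2=23-11=12
lw $t2, (16) → $t2=M[16]=43
mul $t2, $t5, 10 → $t2=18*10=180
sw $t6, (16) → M[16]=20
xor $t2, $t2, 17 → $t2=180^17=165
halt.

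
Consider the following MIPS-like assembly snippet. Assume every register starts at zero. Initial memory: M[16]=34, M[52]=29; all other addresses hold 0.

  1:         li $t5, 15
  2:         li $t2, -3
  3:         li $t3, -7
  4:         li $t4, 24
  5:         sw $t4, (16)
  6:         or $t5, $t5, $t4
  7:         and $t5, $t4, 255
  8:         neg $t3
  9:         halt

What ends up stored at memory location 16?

$t5=15
$t2=-3
$t3=-7
$t4=24
sw $t4, (16) → M[16]=24
$t5=15|24=31
$t5=24&255=24
$t3=-(-7)=7
halt.

24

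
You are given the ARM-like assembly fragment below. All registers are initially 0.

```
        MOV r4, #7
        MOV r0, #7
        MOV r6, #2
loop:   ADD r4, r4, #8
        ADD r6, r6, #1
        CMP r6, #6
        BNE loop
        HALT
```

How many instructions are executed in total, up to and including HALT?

MOV r4, #7 → r4=7
MOV r0, #7 → r0=7
MOV r6, #2 → r6=2
ADD r4, r4, #8 → r4=7+8=15
ADD r6, r6, #1 → r6=2+1=3
CMP r6, #6  (cmp 3,6)
BNE loop: taken
ADD r4, r4, #8 → r4=15+8=23
ADD r6, r6, #1 → r6=3+1=4
CMP r6, #6  (cmp 4,6)
BNE loop: taken
ADD r4, r4, #8 → r4=23+8=31
ADD r6, r6, #1 → r6=4+1=5
CMP r6, #6  (cmp 5,6)
BNE loop: taken
ADD r4, r4, #8 → r4=31+8=39
ADD r6, r6, #1 → r6=5+1=6
CMP r6, #6  (cmp 6,6)
BNE loop: not taken
halt.
Total executed instructions: 20.

20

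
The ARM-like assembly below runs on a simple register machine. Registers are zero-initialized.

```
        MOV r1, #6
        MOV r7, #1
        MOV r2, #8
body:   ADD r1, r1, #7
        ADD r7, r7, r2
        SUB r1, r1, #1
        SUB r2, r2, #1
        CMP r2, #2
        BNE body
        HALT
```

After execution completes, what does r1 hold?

after MOV r1, #6: r1=6
after MOV r7, #1: r7=1
after MOV r2, #8: r2=8
after ADD r1, r1, #7: r1=6+7=13
after ADD r7, r7, r2: r7=1+8=9
after SUB r1, r1, #1: r1=13-1=12
after SUB r2, r2, #1: r2=8-1=7
CMP r2, #2  (cmp 7,2)
BNE body: taken
after ADD r1, r1, #7: r1=12+7=19
after ADD r7, r7, r2: r7=9+7=16
after SUB r1, r1, #1: r1=19-1=18
after SUB r2, r2, #1: r2=7-1=6
CMP r2, #2  (cmp 6,2)
BNE body: taken
after ADD r1, r1, #7: r1=18+7=25
after ADD r7, r7, r2: r7=16+6=22
after SUB r1, r1, #1: r1=25-1=24
after SUB r2, r2, #1: r2=6-1=5
CMP r2, #2  (cmp 5,2)
BNE body: taken
after ADD r1, r1, #7: r1=24+7=31
after ADD r7, r7, r2: r7=22+5=27
after SUB r1, r1, #1: r1=31-1=30
after SUB r2, r2, #1: r2=5-1=4
CMP r2, #2  (cmp 4,2)
BNE body: taken
after ADD r1, r1, #7: r1=30+7=37
after ADD r7, r7, r2: r7=27+4=31
after SUB r1, r1, #1: r1=37-1=36
after SUB r2, r2, #1: r2=4-1=3
CMP r2, #2  (cmp 3,2)
BNE body: taken
after ADD r1, r1, #7: r1=36+7=43
after ADD r7, r7, r2: r7=31+3=34
after SUB r1, r1, #1: r1=43-1=42
after SUB r2, r2, #1: r2=3-1=2
CMP r2, #2  (cmp 2,2)
BNE body: not taken
halt.

42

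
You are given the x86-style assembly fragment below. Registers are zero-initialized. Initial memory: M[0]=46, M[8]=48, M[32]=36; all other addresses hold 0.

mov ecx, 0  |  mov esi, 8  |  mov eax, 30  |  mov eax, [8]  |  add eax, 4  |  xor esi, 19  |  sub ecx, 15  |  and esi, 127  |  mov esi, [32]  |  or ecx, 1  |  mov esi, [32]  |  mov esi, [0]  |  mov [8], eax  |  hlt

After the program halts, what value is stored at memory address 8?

52

ecx=0
esi=8
eax=30
eax=M[8]=48
eax=48+4=52
esi=8^19=27
ecx=0-15=-15
esi=27&127=27
esi=M[32]=36
ecx=(-15)|1=-15
esi=M[32]=36
esi=M[0]=46
mov [8], eax → M[8]=52
halt.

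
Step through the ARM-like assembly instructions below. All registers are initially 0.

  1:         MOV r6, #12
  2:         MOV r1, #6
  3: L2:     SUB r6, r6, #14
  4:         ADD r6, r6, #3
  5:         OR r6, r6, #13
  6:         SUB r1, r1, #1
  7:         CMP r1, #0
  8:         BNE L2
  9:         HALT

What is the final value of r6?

MOV r6, #12 → r6=12
MOV r1, #6 → r1=6
SUB r6, r6, #14 → r6=12-14=-2
ADD r6, r6, #3 → r6=(-2)+3=1
OR r6, r6, #13 → r6=1|13=13
SUB r1, r1, #1 → r1=6-1=5
CMP r1, #0  (cmp 5,0)
BNE L2: taken
SUB r6, r6, #14 → r6=13-14=-1
ADD r6, r6, #3 → r6=(-1)+3=2
OR r6, r6, #13 → r6=2|13=15
SUB r1, r1, #1 → r1=5-1=4
CMP r1, #0  (cmp 4,0)
BNE L2: taken
SUB r6, r6, #14 → r6=15-14=1
ADD r6, r6, #3 → r6=1+3=4
OR r6, r6, #13 → r6=4|13=13
SUB r1, r1, #1 → r1=4-1=3
CMP r1, #0  (cmp 3,0)
BNE L2: taken
SUB r6, r6, #14 → r6=13-14=-1
ADD r6, r6, #3 → r6=(-1)+3=2
OR r6, r6, #13 → r6=2|13=15
SUB r1, r1, #1 → r1=3-1=2
CMP r1, #0  (cmp 2,0)
BNE L2: taken
SUB r6, r6, #14 → r6=15-14=1
ADD r6, r6, #3 → r6=1+3=4
OR r6, r6, #13 → r6=4|13=13
SUB r1, r1, #1 → r1=2-1=1
CMP r1, #0  (cmp 1,0)
BNE L2: taken
SUB r6, r6, #14 → r6=13-14=-1
ADD r6, r6, #3 → r6=(-1)+3=2
OR r6, r6, #13 → r6=2|13=15
SUB r1, r1, #1 → r1=1-1=0
CMP r1, #0  (cmp 0,0)
BNE L2: not taken
halt.

15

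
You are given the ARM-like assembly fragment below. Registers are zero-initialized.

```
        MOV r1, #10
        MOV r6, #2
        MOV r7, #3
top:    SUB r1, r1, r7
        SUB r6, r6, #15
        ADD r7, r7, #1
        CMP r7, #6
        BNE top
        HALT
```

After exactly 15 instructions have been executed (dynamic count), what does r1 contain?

after MOV r1, #10: r1=10
after MOV r6, #2: r6=2
after MOV r7, #3: r7=3
after SUB r1, r1, r7: r1=10-3=7
after SUB r6, r6, #15: r6=2-15=-13
after ADD r7, r7, #1: r7=3+1=4
CMP r7, #6  (cmp 4,6)
BNE top: taken
after SUB r1, r1, r7: r1=7-4=3
after SUB r6, r6, #15: r6=(-13)-15=-28
after ADD r7, r7, #1: r7=4+1=5
CMP r7, #6  (cmp 5,6)
BNE top: taken
after SUB r1, r1, r7: r1=3-5=-2
after SUB r6, r6, #15: r6=(-28)-15=-43
After step 15: r1 = -2.

-2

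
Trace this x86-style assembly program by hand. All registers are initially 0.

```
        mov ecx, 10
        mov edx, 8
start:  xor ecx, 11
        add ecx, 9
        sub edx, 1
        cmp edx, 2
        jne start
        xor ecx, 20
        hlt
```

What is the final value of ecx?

30

mov ecx, 10 → ecx=10
mov edx, 8 → edx=8
xor ecx, 11 → ecx=10^11=1
add ecx, 9 → ecx=1+9=10
sub edx, 1 → edx=8-1=7
cmp edx, 2  (cmp 7,2)
jne start: taken
xor ecx, 11 → ecx=10^11=1
add ecx, 9 → ecx=1+9=10
sub edx, 1 → edx=7-1=6
cmp edx, 2  (cmp 6,2)
jne start: taken
xor ecx, 11 → ecx=10^11=1
add ecx, 9 → ecx=1+9=10
sub edx, 1 → edx=6-1=5
cmp edx, 2  (cmp 5,2)
jne start: taken
xor ecx, 11 → ecx=10^11=1
add ecx, 9 → ecx=1+9=10
sub edx, 1 → edx=5-1=4
cmp edx, 2  (cmp 4,2)
jne start: taken
xor ecx, 11 → ecx=10^11=1
add ecx, 9 → ecx=1+9=10
sub edx, 1 → edx=4-1=3
cmp edx, 2  (cmp 3,2)
jne start: taken
xor ecx, 11 → ecx=10^11=1
add ecx, 9 → ecx=1+9=10
sub edx, 1 → edx=3-1=2
cmp edx, 2  (cmp 2,2)
jne start: not taken
xor ecx, 20 → ecx=10^20=30
halt.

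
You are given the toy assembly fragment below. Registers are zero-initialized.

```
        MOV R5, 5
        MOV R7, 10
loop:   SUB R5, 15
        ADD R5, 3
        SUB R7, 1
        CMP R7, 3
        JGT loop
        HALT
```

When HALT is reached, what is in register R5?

R5=5
R7=10
R5=5-15=-10
R5=(-10)+3=-7
R7=10-1=9
CMP R7, 3  (cmp 9,3)
JGT loop: taken
R5=(-7)-15=-22
R5=(-22)+3=-19
R7=9-1=8
CMP R7, 3  (cmp 8,3)
JGT loop: taken
R5=(-19)-15=-34
R5=(-34)+3=-31
R7=8-1=7
CMP R7, 3  (cmp 7,3)
JGT loop: taken
R5=(-31)-15=-46
R5=(-46)+3=-43
R7=7-1=6
CMP R7, 3  (cmp 6,3)
JGT loop: taken
R5=(-43)-15=-58
R5=(-58)+3=-55
R7=6-1=5
CMP R7, 3  (cmp 5,3)
JGT loop: taken
R5=(-55)-15=-70
R5=(-70)+3=-67
R7=5-1=4
CMP R7, 3  (cmp 4,3)
JGT loop: taken
R5=(-67)-15=-82
R5=(-82)+3=-79
R7=4-1=3
CMP R7, 3  (cmp 3,3)
JGT loop: not taken
halt.

-79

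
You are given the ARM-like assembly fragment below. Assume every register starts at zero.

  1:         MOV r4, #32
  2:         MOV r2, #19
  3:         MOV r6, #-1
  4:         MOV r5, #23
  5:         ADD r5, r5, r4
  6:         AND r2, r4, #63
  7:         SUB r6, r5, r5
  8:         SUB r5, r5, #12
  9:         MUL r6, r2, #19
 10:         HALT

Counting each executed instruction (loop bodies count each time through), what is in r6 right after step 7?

r4=32
r2=19
r6=-1
r5=23
r5=23+32=55
r2=32&63=32
r6=55-55=0
After step 7: r6 = 0.

0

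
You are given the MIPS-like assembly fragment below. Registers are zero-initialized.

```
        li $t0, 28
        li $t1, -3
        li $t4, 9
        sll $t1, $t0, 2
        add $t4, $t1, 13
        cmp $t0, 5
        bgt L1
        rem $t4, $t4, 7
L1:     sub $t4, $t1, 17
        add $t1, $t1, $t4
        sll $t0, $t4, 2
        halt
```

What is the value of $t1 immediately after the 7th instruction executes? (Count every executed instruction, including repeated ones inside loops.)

112

after li $t0, 28: $t0=28
after li $t1, -3: $t1=-3
after li $t4, 9: $t4=9
after sll $t1, $t0, 2: $t1=28<<2=112
after add $t4, $t1, 13: $t4=112+13=125
cmp $t0, 5  (cmp 28,5)
bgt L1: taken
After step 7: $t1 = 112.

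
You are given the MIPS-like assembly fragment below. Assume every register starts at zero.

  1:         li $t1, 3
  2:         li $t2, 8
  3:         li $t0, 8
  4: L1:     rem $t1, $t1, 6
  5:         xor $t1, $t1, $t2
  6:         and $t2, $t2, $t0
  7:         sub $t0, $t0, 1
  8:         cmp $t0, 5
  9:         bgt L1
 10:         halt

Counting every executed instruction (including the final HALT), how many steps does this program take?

22

li $t1, 3 → $t1=3
li $t2, 8 → $t2=8
li $t0, 8 → $t0=8
rem $t1, $t1, 6 → $t1=3%6=3
xor $t1, $t1, $t2 → $t1=3^8=11
and $t2, $t2, $t0 → $t2=8&8=8
sub $t0, $t0, 1 → $t0=8-1=7
cmp $t0, 5  (cmp 7,5)
bgt L1: taken
rem $t1, $t1, 6 → $t1=11%6=5
xor $t1, $t1, $t2 → $t1=5^8=13
and $t2, $t2, $t0 → $t2=8&7=0
sub $t0, $t0, 1 → $t0=7-1=6
cmp $t0, 5  (cmp 6,5)
bgt L1: taken
rem $t1, $t1, 6 → $t1=13%6=1
xor $t1, $t1, $t2 → $t1=1^0=1
and $t2, $t2, $t0 → $t2=0&6=0
sub $t0, $t0, 1 → $t0=6-1=5
cmp $t0, 5  (cmp 5,5)
bgt L1: not taken
halt.
Total executed instructions: 22.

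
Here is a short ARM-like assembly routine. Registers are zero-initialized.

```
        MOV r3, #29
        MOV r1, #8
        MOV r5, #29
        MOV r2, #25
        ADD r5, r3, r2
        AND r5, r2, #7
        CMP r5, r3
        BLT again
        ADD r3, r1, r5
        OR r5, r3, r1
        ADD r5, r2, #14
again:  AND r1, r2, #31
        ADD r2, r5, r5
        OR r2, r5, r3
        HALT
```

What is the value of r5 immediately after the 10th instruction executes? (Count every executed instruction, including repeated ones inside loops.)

1

r3=29
r1=8
r5=29
r2=25
r5=29+25=54
r5=25&7=1
CMP r5, r3  (cmp 1,29)
BLT again: taken
r1=25&31=25
r2=1+1=2
After step 10: r5 = 1.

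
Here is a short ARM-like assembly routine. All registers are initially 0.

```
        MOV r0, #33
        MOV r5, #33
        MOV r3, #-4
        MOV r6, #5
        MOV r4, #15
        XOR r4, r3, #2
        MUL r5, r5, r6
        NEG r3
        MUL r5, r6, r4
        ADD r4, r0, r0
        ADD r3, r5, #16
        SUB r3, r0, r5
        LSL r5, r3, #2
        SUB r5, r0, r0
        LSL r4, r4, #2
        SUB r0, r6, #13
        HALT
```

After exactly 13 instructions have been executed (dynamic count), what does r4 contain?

66

MOV r0, #33 → r0=33
MOV r5, #33 → r5=33
MOV r3, #-4 → r3=-4
MOV r6, #5 → r6=5
MOV r4, #15 → r4=15
XOR r4, r3, #2 → r4=(-4)^2=-2
MUL r5, r5, r6 → r5=33*5=165
NEG r3 → r3=-(-4)=4
MUL r5, r6, r4 → r5=5*(-2)=-10
ADD r4, r0, r0 → r4=33+33=66
ADD r3, r5, #16 → r3=(-10)+16=6
SUB r3, r0, r5 → r3=33-(-10)=43
LSL r5, r3, #2 → r5=43<<2=172
After step 13: r4 = 66.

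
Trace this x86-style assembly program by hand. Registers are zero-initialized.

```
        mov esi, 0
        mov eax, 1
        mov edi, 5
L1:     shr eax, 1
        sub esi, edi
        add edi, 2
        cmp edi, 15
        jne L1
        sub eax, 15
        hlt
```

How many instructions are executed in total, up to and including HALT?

esi=0
eax=1
edi=5
eax=1>>1=0
esi=0-5=-5
edi=5+2=7
cmp edi, 15  (cmp 7,15)
jne L1: taken
eax=0>>1=0
esi=(-5)-7=-12
edi=7+2=9
cmp edi, 15  (cmp 9,15)
jne L1: taken
eax=0>>1=0
esi=(-12)-9=-21
edi=9+2=11
cmp edi, 15  (cmp 11,15)
jne L1: taken
eax=0>>1=0
esi=(-21)-11=-32
edi=11+2=13
cmp edi, 15  (cmp 13,15)
jne L1: taken
eax=0>>1=0
esi=(-32)-13=-45
edi=13+2=15
cmp edi, 15  (cmp 15,15)
jne L1: not taken
eax=0-15=-15
halt.
Total executed instructions: 30.

30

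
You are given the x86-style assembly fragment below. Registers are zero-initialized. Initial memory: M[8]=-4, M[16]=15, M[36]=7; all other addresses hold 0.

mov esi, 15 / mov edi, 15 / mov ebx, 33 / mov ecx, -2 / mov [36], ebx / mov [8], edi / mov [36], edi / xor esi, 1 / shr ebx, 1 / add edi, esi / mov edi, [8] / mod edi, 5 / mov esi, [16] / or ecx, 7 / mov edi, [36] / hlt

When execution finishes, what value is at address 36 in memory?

esi=15
edi=15
ebx=33
ecx=-2
mov [36], ebx → M[36]=33
mov [8], edi → M[8]=15
mov [36], edi → M[36]=15
esi=15^1=14
ebx=33>>1=16
edi=15+14=29
edi=M[8]=15
edi=15%5=0
esi=M[16]=15
ecx=(-2)|7=-1
edi=M[36]=15
halt.

15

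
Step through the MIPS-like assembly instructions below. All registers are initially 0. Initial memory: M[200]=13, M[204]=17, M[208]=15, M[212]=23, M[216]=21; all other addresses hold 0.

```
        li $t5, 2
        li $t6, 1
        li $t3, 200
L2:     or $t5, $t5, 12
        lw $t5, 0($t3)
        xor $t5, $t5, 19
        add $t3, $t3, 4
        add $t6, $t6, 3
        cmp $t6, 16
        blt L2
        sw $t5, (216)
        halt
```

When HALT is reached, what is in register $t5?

$t5=2
$t6=1
$t3=200
$t5=2|12=14
$t5=M[200]=13
$t5=13^19=30
$t3=200+4=204
$t6=1+3=4
cmp $t6, 16  (cmp 4,16)
blt L2: taken
$t5=30|12=30
$t5=M[204]=17
$t5=17^19=2
$t3=204+4=208
$t6=4+3=7
cmp $t6, 16  (cmp 7,16)
blt L2: taken
$t5=2|12=14
$t5=M[208]=15
$t5=15^19=28
$t3=208+4=212
$t6=7+3=10
cmp $t6, 16  (cmp 10,16)
blt L2: taken
$t5=28|12=28
$t5=M[212]=23
$t5=23^19=4
$t3=212+4=216
$t6=10+3=13
cmp $t6, 16  (cmp 13,16)
blt L2: taken
$t5=4|12=12
$t5=M[216]=21
$t5=21^19=6
$t3=216+4=220
$t6=13+3=16
cmp $t6, 16  (cmp 16,16)
blt L2: not taken
sw $t5, (216) → M[216]=6
halt.

6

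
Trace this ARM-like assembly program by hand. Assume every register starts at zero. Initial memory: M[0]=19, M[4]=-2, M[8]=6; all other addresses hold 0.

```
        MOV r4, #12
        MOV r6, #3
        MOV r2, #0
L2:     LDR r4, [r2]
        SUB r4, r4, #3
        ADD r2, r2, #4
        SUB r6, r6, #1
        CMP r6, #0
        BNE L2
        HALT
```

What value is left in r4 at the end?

after MOV r4, #12: r4=12
after MOV r6, #3: r6=3
after MOV r2, #0: r2=0
after LDR r4, [r2]: r4=M[0]=19
after SUB r4, r4, #3: r4=19-3=16
after ADD r2, r2, #4: r2=0+4=4
after SUB r6, r6, #1: r6=3-1=2
CMP r6, #0  (cmp 2,0)
BNE L2: taken
after LDR r4, [r2]: r4=M[4]=-2
after SUB r4, r4, #3: r4=(-2)-3=-5
after ADD r2, r2, #4: r2=4+4=8
after SUB r6, r6, #1: r6=2-1=1
CMP r6, #0  (cmp 1,0)
BNE L2: taken
after LDR r4, [r2]: r4=M[8]=6
after SUB r4, r4, #3: r4=6-3=3
after ADD r2, r2, #4: r2=8+4=12
after SUB r6, r6, #1: r6=1-1=0
CMP r6, #0  (cmp 0,0)
BNE L2: not taken
halt.

3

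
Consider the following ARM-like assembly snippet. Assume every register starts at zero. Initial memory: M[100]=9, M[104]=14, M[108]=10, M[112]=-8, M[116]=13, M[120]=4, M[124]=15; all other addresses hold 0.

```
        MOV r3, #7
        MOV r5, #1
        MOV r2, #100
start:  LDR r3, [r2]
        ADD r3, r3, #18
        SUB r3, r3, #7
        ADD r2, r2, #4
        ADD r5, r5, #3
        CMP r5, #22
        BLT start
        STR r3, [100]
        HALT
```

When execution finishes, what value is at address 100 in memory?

MOV r3, #7 → r3=7
MOV r5, #1 → r5=1
MOV r2, #100 → r2=100
LDR r3, [r2] → r3=M[100]=9
ADD r3, r3, #18 → r3=9+18=27
SUB r3, r3, #7 → r3=27-7=20
ADD r2, r2, #4 → r2=100+4=104
ADD r5, r5, #3 → r5=1+3=4
CMP r5, #22  (cmp 4,22)
BLT start: taken
LDR r3, [r2] → r3=M[104]=14
ADD r3, r3, #18 → r3=14+18=32
SUB r3, r3, #7 → r3=32-7=25
ADD r2, r2, #4 → r2=104+4=108
ADD r5, r5, #3 → r5=4+3=7
CMP r5, #22  (cmp 7,22)
BLT start: taken
LDR r3, [r2] → r3=M[108]=10
ADD r3, r3, #18 → r3=10+18=28
SUB r3, r3, #7 → r3=28-7=21
ADD r2, r2, #4 → r2=108+4=112
ADD r5, r5, #3 → r5=7+3=10
CMP r5, #22  (cmp 10,22)
BLT start: taken
LDR r3, [r2] → r3=M[112]=-8
ADD r3, r3, #18 → r3=(-8)+18=10
SUB r3, r3, #7 → r3=10-7=3
ADD r2, r2, #4 → r2=112+4=116
ADD r5, r5, #3 → r5=10+3=13
CMP r5, #22  (cmp 13,22)
BLT start: taken
LDR r3, [r2] → r3=M[116]=13
ADD r3, r3, #18 → r3=13+18=31
SUB r3, r3, #7 → r3=31-7=24
ADD r2, r2, #4 → r2=116+4=120
ADD r5, r5, #3 → r5=13+3=16
CMP r5, #22  (cmp 16,22)
BLT start: taken
LDR r3, [r2] → r3=M[120]=4
ADD r3, r3, #18 → r3=4+18=22
SUB r3, r3, #7 → r3=22-7=15
ADD r2, r2, #4 → r2=120+4=124
ADD r5, r5, #3 → r5=16+3=19
CMP r5, #22  (cmp 19,22)
BLT start: taken
LDR r3, [r2] → r3=M[124]=15
ADD r3, r3, #18 → r3=15+18=33
SUB r3, r3, #7 → r3=33-7=26
ADD r2, r2, #4 → r2=124+4=128
ADD r5, r5, #3 → r5=19+3=22
CMP r5, #22  (cmp 22,22)
BLT start: not taken
STR r3, [100] → M[100]=26
halt.

26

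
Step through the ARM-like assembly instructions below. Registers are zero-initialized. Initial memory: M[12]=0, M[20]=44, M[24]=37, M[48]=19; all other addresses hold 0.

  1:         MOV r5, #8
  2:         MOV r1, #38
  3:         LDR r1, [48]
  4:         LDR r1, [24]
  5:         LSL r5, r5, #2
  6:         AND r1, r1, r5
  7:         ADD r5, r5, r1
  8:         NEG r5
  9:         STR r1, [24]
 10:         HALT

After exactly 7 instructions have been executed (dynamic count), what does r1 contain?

MOV r5, #8 → r5=8
MOV r1, #38 → r1=38
LDR r1, [48] → r1=M[48]=19
LDR r1, [24] → r1=M[24]=37
LSL r5, r5, #2 → r5=8<<2=32
AND r1, r1, r5 → r1=37&32=32
ADD r5, r5, r1 → r5=32+32=64
After step 7: r1 = 32.

32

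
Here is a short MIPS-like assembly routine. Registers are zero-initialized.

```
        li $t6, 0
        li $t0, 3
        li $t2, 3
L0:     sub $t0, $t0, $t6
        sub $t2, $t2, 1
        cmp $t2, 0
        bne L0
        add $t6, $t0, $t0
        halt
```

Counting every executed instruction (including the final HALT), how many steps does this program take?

after li $t6, 0: $t6=0
after li $t0, 3: $t0=3
after li $t2, 3: $t2=3
after sub $t0, $t0, $t6: $t0=3-0=3
after sub $t2, $t2, 1: $t2=3-1=2
cmp $t2, 0  (cmp 2,0)
bne L0: taken
after sub $t0, $t0, $t6: $t0=3-0=3
after sub $t2, $t2, 1: $t2=2-1=1
cmp $t2, 0  (cmp 1,0)
bne L0: taken
after sub $t0, $t0, $t6: $t0=3-0=3
after sub $t2, $t2, 1: $t2=1-1=0
cmp $t2, 0  (cmp 0,0)
bne L0: not taken
after add $t6, $t0, $t0: $t6=3+3=6
halt.
Total executed instructions: 17.

17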